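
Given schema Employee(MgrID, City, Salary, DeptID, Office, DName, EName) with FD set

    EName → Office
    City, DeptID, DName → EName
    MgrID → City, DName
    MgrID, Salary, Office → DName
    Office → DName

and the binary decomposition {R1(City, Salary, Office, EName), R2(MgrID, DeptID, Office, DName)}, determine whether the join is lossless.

Common attributes: R1 ∩ R2 = {Office}.
Closure of {Office}: Office → DName applies, adding DName. So (Office)⁺ = {Office, DName}.
The closure contains neither all of R1 = {City, Salary, Office, EName} nor all of R2 = {MgrID, DeptID, Office, DName}, so the common attributes are not a superkey of either fragment. The join is lossy.

No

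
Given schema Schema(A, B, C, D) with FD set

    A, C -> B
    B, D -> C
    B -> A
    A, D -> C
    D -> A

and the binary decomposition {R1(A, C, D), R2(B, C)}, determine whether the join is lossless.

Common attributes: R1 ∩ R2 = {C}.
No dependency enlarges {C}, so (C)⁺ = {C}.
The closure contains neither all of R1 = {A, C, D} nor all of R2 = {B, C}, so the common attributes are not a superkey of either fragment. The join is lossy.

No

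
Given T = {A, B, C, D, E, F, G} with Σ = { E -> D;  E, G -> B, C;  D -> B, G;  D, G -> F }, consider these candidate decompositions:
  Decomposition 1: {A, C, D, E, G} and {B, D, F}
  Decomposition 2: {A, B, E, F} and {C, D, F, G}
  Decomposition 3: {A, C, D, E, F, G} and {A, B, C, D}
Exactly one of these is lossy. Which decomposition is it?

Decomposition 1: common = {D}, closure = {B, D, F, G} → lossless.
Decomposition 2: common = {F}, closure = {F} → lossy.
Decomposition 3: common = {A, C, D}, closure = {A, B, C, D, F, G} → lossless.

Decomposition 2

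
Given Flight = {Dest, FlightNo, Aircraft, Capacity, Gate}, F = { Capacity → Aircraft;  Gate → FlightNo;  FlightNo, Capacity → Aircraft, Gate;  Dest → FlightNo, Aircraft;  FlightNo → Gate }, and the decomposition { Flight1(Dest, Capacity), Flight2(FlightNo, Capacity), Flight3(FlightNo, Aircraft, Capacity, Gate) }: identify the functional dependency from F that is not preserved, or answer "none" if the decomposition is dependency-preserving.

Dest → FlightNo, Aircraft

Check Dest → FlightNo, Aircraft: no single fragment contains all of {Dest, FlightNo, Aircraft}, and the restricted closure of {Dest} across the fragments never reaches {FlightNo, Aircraft}.
Capacity → Aircraft is preserved.
Gate → FlightNo is preserved.
FlightNo, Capacity → Aircraft, Gate is preserved.
FlightNo → Gate is preserved.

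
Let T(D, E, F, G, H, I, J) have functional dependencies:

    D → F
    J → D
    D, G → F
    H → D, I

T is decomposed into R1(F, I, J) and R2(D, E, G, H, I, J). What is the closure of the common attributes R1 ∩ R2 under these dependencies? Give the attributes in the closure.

D, F, I, J

R1 ∩ R2 = {I, J}.
J → D applies, adding D
D → F applies, adding F
Closure: {D, F, I, J}.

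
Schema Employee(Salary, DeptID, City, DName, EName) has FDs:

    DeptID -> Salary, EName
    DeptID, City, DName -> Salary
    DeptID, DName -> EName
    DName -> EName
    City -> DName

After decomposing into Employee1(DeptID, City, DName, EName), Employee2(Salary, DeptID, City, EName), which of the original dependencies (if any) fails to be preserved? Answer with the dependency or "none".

DeptID → Salary, EName lies within Employee2.
DeptID, City, DName → Salary: restricted closure across fragments reaches Salary.
DeptID, DName → EName lies within Employee1.
DName → EName lies within Employee1.
City → DName lies within Employee1.
Every dependency is enforceable on the fragments, so the decomposition is dependency-preserving.

none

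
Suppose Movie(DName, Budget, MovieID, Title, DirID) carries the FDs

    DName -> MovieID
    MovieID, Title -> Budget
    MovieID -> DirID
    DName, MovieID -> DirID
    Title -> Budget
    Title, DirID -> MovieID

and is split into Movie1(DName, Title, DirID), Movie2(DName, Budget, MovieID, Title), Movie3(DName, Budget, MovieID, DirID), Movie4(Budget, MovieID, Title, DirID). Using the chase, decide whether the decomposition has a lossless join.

Yes

Chase test. Columns are DName, Budget, MovieID, Title, DirID; row i has aⱼ where attribute j ∈ Moviei, else bᵢⱼ.
Initial tableau (one row per fragment):
  row 1: a1 b12 b13 a4 a5
  row 2: a1 a2 a3 a4 b25
  row 3: a1 a2 a3 b34 a5
  row 4: b41 a2 a3 a4 a5
Rows 1 and 2 agree on DName; apply DName→MovieID and equate their MovieID entries.
Rows 1 and 2 agree on MovieID, Title; apply MovieID, Title→Budget and equate their Budget entries.
Rows 1 and 2 agree on MovieID; apply MovieID→DirID and equate their DirID entries.
Row 1 is now all distinguished symbols — the join is lossless.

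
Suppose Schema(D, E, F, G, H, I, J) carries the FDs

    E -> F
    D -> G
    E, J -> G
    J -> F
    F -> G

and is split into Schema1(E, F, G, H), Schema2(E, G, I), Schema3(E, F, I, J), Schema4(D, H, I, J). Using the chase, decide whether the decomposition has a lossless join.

Chase test. Columns are D, E, F, G, H, I, J; row i has aⱼ where attribute j ∈ Schemai, else bᵢⱼ.
Initial tableau (one row per fragment):
  row 1: b11 a2 a3 a4 a5 b16 b17
  row 2: b21 a2 b23 a4 b25 a6 b27
  row 3: b31 a2 a3 b34 b35 a6 a7
  row 4: a1 b42 b43 b44 a5 a6 a7
Rows 1 and 2 agree on E; apply E→F and equate their F entries.
Rows 3 and 4 agree on J; apply J→F and equate their F entries.
Rows 1 and 3 agree on F; apply F→G and equate their G entries.
Rows 1 and 4 agree on F; apply F→G and equate their G entries.
No row becomes fully distinguished — the join is lossy.

No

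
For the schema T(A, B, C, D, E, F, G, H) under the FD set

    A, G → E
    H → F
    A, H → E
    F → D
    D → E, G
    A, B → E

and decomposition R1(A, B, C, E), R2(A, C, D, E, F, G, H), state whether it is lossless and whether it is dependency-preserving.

lossy but dependency-preserving

Lossless test: (A, C, E)⁺ = {A, C, E}, which is a superkey of neither fragment — lossy.
Dependency preservation: every FD's attributes lie within a single fragment, so each can be enforced locally — preserved.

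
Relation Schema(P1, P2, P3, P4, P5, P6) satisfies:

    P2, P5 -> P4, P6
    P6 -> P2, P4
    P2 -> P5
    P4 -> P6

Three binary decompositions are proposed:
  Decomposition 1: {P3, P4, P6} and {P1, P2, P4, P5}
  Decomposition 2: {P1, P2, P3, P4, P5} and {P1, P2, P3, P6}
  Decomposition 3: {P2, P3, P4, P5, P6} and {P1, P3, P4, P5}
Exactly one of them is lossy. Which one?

Decomposition 1

Decomposition 1: common = {P4}, closure = {P2, P4, P5, P6} → lossy.
Decomposition 2: common = {P1, P2, P3}, closure = {P1, P2, P3, P4, P5, P6} → lossless.
Decomposition 3: common = {P3, P4, P5}, closure = {P2, P3, P4, P5, P6} → lossless.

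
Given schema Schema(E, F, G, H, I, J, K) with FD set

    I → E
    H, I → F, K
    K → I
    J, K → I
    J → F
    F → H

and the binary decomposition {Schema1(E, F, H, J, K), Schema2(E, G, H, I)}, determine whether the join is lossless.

No

Common attributes: Schema1 ∩ Schema2 = {E, H}.
No dependency enlarges {E, H}, so (E, H)⁺ = {E, H}.
The closure contains neither all of Schema1 = {E, F, H, J, K} nor all of Schema2 = {E, G, H, I}, so the common attributes are not a superkey of either fragment. The join is lossy.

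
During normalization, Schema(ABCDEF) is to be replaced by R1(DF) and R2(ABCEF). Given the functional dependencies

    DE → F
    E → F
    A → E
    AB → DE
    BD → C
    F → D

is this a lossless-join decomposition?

Common attributes: R1 ∩ R2 = {F}.
Closure of {F}: F → D applies, adding D. So (F)⁺ = {DF}.
This closure contains every attribute of R1, so R1 ∩ R2 → R1. The join is lossless.

Yes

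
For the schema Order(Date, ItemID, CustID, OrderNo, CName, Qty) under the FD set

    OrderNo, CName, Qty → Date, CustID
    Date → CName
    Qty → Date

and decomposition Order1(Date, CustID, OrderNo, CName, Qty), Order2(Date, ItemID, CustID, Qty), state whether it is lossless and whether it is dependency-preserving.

lossy but dependency-preserving

Lossless test: (Date, CustID, Qty)⁺ = {Date, CustID, CName, Qty}, which is a superkey of neither fragment — lossy.
Dependency preservation: every FD's attributes lie within a single fragment, so each can be enforced locally — preserved.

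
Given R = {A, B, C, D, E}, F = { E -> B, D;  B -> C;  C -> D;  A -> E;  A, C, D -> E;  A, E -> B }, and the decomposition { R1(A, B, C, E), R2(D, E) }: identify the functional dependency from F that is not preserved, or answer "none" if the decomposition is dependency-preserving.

Check C → D: no single fragment contains all of {C, D}, and the restricted closure of {C} across the fragments never reaches {D}.
E → B, D is preserved.
B → C is preserved.
A → E is preserved.
A, C, D → E is preserved.
A, E → B is preserved.

C -> D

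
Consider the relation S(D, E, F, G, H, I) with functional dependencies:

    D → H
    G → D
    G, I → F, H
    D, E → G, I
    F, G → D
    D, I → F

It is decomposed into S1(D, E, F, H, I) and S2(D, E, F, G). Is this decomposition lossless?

Common attributes: S1 ∩ S2 = {D, E, F}.
Closure of {D, E, F}: D → H applies, adding H; D, E → G, I applies, adding G, I. So (D, E, F)⁺ = {D, E, F, G, H, I}.
This closure contains every attribute of S1, so S1 ∩ S2 → S1. The join is lossless.

Yes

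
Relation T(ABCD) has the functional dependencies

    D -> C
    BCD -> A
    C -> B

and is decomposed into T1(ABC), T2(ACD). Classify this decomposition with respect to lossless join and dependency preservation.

lossless and dependency-preserving

Lossless test: (AC)⁺ = {ABC}, which contains all of one fragment — lossless.
Dependency preservation: BCD → A is not contained in any single fragment, but the restricted closure of its left-hand side across the fragments still reaches the right-hand side; the remaining FDs each lie inside some fragment. All dependencies are preserved.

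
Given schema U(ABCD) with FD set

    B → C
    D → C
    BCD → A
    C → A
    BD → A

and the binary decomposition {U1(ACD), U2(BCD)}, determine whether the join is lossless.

Common attributes: U1 ∩ U2 = {CD}.
Closure of {CD}: C → A applies, adding A. So (CD)⁺ = {ACD}.
This closure contains every attribute of U1, so U1 ∩ U2 → U1. The join is lossless.

Yes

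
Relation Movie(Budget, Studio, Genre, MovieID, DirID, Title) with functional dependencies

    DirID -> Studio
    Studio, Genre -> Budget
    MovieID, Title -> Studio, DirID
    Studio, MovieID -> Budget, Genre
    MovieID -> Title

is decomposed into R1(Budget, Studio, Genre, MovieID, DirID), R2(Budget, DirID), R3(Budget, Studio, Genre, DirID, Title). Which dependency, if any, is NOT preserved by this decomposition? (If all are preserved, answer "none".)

MovieID -> Title

Check MovieID → Title: no single fragment contains all of {MovieID, Title}, and the restricted closure of {MovieID} across the fragments never reaches {Title}.
DirID → Studio is preserved.
Studio, Genre → Budget is preserved.
MovieID, Title → Studio, DirID is preserved.
Studio, MovieID → Budget, Genre is preserved.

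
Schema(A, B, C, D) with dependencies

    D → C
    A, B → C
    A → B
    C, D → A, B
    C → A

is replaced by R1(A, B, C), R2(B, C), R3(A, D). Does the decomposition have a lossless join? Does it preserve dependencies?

Lossless test (chase): Rows 1 and 3 agree on A; apply A→B and equate their B entries. Rows 1 and 2 agree on C; apply C→A and equate their A entries. Rows 1 and 3 agree on A, B; apply A, B→C and equate their C entries. Row 3 is now all distinguished symbols — the join is lossless.
Dependency preservation: D → C; C, D → A, B are not contained in any single fragment, but the restricted closure of each left-hand side across the fragments still reaches the right-hand side; the remaining FDs each lie inside some fragment. All dependencies are preserved.

lossless and dependency-preserving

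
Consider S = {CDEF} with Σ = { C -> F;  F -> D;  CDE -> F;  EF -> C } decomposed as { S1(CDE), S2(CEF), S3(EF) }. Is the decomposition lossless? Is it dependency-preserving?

Lossless test (chase): Rows 1 and 2 agree on C; apply C→F and equate their F entries. Rows 1 and 2 agree on F; apply F→D and equate their D entries. Rows 1 and 3 agree on F; apply F→D and equate their D entries. Rows 1 and 3 agree on EF; apply EF→C and equate their C entries. Row 1 is now all distinguished symbols — the join is lossless.
Dependency preservation: the restricted closure of {F} across the fragments never reaches {D}, so F → D cannot be enforced without a join — not preserved.

lossless but not dependency-preserving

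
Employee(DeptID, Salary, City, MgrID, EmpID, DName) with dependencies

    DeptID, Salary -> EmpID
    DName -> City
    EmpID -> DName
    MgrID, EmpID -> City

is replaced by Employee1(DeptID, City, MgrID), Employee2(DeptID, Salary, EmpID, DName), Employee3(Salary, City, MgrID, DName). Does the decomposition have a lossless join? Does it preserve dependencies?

Lossless test (chase): Rows 2 and 3 agree on DName; apply DName→City and equate their City entries. No row becomes fully distinguished — the join is lossy.
Dependency preservation: MgrID, EmpID → City is not contained in any single fragment, but the restricted closure of its left-hand side across the fragments still reaches the right-hand side; the remaining FDs each lie inside some fragment. All dependencies are preserved.

lossy but dependency-preserving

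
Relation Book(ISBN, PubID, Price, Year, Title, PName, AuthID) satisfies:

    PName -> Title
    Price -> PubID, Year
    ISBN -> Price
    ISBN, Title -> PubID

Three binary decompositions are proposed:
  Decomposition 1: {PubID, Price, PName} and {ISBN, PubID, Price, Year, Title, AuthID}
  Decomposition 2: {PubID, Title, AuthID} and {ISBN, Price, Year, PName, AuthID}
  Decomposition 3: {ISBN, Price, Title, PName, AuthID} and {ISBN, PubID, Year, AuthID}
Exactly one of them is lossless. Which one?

Decomposition 3

Decomposition 1: common = {PubID, Price}, closure = {PubID, Price, Year} → lossy.
Decomposition 2: common = {AuthID}, closure = {AuthID} → lossy.
Decomposition 3: common = {ISBN, AuthID}, closure = {ISBN, PubID, Price, Year, AuthID} → lossless.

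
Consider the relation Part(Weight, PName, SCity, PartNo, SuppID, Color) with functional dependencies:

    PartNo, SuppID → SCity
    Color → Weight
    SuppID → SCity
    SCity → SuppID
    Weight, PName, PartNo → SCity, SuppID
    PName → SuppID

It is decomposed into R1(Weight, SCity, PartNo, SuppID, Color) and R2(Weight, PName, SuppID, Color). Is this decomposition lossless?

Common attributes: R1 ∩ R2 = {Weight, SuppID, Color}.
Closure of {Weight, SuppID, Color}: SuppID → SCity applies, adding SCity. So (Weight, SuppID, Color)⁺ = {Weight, SCity, SuppID, Color}.
The closure contains neither all of R1 = {Weight, SCity, PartNo, SuppID, Color} nor all of R2 = {Weight, PName, SuppID, Color}, so the common attributes are not a superkey of either fragment. The join is lossy.

No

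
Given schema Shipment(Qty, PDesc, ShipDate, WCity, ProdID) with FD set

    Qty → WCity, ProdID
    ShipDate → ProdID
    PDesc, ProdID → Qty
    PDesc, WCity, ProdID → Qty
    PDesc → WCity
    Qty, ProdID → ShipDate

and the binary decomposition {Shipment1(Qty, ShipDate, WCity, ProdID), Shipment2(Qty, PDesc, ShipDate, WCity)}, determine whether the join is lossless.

Common attributes: Shipment1 ∩ Shipment2 = {Qty, ShipDate, WCity}.
Closure of {Qty, ShipDate, WCity}: Qty → WCity, ProdID applies, adding ProdID. So (Qty, ShipDate, WCity)⁺ = {Qty, ShipDate, WCity, ProdID}.
This closure contains every attribute of Shipment1, so Shipment1 ∩ Shipment2 → Shipment1. The join is lossless.

Yes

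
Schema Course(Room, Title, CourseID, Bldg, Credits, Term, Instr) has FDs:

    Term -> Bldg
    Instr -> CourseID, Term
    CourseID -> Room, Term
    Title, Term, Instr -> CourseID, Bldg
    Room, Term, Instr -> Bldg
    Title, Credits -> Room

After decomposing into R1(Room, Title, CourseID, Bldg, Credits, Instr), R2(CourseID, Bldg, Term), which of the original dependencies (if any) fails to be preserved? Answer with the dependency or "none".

Term → Bldg lies within R2.
Instr → CourseID, Term: restricted closure across fragments reaches CourseID, Term.
CourseID → Room, Term: restricted closure across fragments reaches Room, Term.
Title, Term, Instr → CourseID, Bldg: restricted closure across fragments reaches CourseID, Bldg.
Room, Term, Instr → Bldg: restricted closure across fragments reaches Bldg.
Title, Credits → Room lies within R1.
Every dependency is enforceable on the fragments, so the decomposition is dependency-preserving.

none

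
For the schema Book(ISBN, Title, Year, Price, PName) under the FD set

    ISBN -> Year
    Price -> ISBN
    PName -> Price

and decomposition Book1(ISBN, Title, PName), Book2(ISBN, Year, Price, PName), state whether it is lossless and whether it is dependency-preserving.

Lossless test: (ISBN, PName)⁺ = {ISBN, Year, Price, PName}, which contains all of one fragment — lossless.
Dependency preservation: every FD's attributes lie within a single fragment, so each can be enforced locally — preserved.

lossless and dependency-preserving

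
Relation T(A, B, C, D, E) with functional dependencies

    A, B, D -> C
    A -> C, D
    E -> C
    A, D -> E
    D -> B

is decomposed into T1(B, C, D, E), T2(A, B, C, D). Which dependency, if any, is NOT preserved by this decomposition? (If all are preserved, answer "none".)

A, D -> E

Check A, D → E: no single fragment contains all of {A, D, E}, and the restricted closure of {A, D} across the fragments never reaches {E}.
A, B, D → C is preserved.
A → C, D is preserved.
E → C is preserved.
D → B is preserved.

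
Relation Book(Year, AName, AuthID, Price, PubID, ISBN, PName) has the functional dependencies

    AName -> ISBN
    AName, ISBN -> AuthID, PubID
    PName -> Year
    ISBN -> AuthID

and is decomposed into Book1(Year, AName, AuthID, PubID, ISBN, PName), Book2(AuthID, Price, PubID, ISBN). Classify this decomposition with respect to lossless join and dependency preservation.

lossy but dependency-preserving

Lossless test: (AuthID, PubID, ISBN)⁺ = {AuthID, PubID, ISBN}, which is a superkey of neither fragment — lossy.
Dependency preservation: every FD's attributes lie within a single fragment, so each can be enforced locally — preserved.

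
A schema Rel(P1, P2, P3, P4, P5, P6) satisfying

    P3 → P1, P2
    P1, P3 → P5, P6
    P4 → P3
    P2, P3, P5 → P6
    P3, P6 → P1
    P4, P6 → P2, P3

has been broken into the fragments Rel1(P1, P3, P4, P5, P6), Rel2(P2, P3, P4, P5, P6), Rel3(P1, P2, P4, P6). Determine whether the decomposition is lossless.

Chase test. Columns are P1, P2, P3, P4, P5, P6; row i has aⱼ where attribute j ∈ Reli, else bᵢⱼ.
Initial tableau (one row per fragment):
  row 1: a1 b12 a3 a4 a5 a6
  row 2: b21 a2 a3 a4 a5 a6
  row 3: a1 a2 b33 a4 b35 a6
Rows 1 and 2 agree on P3; apply P3→P1, P2 and equate their P1, P2 entries.
Rows 1 and 3 agree on P4; apply P4→P3 and equate their P3 entries.
Rows 1 and 3 agree on P1, P3; apply P1, P3→P5, P6 and equate their P5, P6 entries.
Row 1 is now all distinguished symbols — the join is lossless.

Yes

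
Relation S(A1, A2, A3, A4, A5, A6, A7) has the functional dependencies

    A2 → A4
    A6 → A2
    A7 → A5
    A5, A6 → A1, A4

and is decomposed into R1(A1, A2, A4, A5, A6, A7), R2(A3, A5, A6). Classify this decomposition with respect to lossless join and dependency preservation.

Lossless test: (A5, A6)⁺ = {A1, A2, A4, A5, A6}, which is a superkey of neither fragment — lossy.
Dependency preservation: every FD's attributes lie within a single fragment, so each can be enforced locally — preserved.

lossy but dependency-preserving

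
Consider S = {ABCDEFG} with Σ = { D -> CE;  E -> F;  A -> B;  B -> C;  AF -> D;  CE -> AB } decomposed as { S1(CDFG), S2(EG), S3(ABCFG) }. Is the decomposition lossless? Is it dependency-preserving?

lossy and not dependency-preserving

Lossless test (chase): applying each FD to every pair of rows produces no changes in the tableau, so no row becomes fully distinguished — the join is lossy.
Dependency preservation: the restricted closure of {D} across the fragments never reaches {CE}, so D → CE cannot be enforced without a join — not preserved.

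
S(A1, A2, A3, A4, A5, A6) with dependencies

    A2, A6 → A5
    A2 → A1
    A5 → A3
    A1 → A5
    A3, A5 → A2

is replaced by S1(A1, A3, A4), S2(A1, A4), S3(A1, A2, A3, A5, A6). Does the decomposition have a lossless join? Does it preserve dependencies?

Lossless test (chase): Rows 1 and 2 agree on A1; apply A1→A5 and equate their A5 entries. Rows 1 and 3 agree on A1; apply A1→A5 and equate their A5 entries. Rows 1 and 3 agree on A3, A5; apply A3, A5→A2 and equate their A2 entries. Rows 1 and 2 agree on A5; apply A5→A3 and equate their A3 entries. Rows 1 and 2 agree on A3, A5; apply A3, A5→A2 and equate their A2 entries. No row becomes fully distinguished — the join is lossy.
Dependency preservation: every FD's attributes lie within a single fragment, so each can be enforced locally — preserved.

lossy but dependency-preserving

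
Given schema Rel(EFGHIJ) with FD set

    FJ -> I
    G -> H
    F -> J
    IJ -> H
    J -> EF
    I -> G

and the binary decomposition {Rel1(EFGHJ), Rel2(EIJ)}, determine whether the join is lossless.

Common attributes: Rel1 ∩ Rel2 = {EJ}.
Closure of {EJ}: J → EF applies, adding F; FJ → I applies, adding I; IJ → H applies, adding H; I → G applies, adding G. So (EJ)⁺ = {EFGHIJ}.
This closure contains every attribute of Rel1, so Rel1 ∩ Rel2 → Rel1. The join is lossless.

Yes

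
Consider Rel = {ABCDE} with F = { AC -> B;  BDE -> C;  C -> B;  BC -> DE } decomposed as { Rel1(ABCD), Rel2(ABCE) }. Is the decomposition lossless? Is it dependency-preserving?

lossless but not dependency-preserving

Lossless test: (ABC)⁺ = {ABCDE}, which contains all of one fragment — lossless.
Dependency preservation: the restricted closure of {BDE} across the fragments never reaches {C}, so BDE → C cannot be enforced without a join — not preserved.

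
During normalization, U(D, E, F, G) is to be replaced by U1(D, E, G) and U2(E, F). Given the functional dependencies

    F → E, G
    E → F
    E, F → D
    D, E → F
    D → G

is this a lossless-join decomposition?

Yes

Common attributes: U1 ∩ U2 = {E}.
Closure of {E}: E → F applies, adding F; E, F → D applies, adding D; D → G applies, adding G. So (E)⁺ = {D, E, F, G}.
This closure contains every attribute of U1, so U1 ∩ U2 → U1. The join is lossless.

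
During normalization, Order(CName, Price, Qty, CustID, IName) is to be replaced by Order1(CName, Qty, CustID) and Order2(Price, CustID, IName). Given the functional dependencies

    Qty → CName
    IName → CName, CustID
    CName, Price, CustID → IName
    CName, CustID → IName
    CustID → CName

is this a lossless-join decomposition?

No

Common attributes: Order1 ∩ Order2 = {CustID}.
Closure of {CustID}: CustID → CName applies, adding CName; CName, CustID → IName applies, adding IName. So (CustID)⁺ = {CName, CustID, IName}.
The closure contains neither all of Order1 = {CName, Qty, CustID} nor all of Order2 = {Price, CustID, IName}, so the common attributes are not a superkey of either fragment. The join is lossy.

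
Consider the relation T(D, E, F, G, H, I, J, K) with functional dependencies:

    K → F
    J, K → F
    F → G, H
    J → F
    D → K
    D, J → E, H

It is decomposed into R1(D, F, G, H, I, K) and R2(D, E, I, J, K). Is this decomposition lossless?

Yes

Common attributes: R1 ∩ R2 = {D, I, K}.
Closure of {D, I, K}: K → F applies, adding F; F → G, H applies, adding G, H. So (D, I, K)⁺ = {D, F, G, H, I, K}.
This closure contains every attribute of R1, so R1 ∩ R2 → R1. The join is lossless.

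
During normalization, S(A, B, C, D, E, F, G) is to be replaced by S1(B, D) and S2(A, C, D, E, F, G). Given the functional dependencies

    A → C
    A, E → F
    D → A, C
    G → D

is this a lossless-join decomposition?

No

Common attributes: S1 ∩ S2 = {D}.
Closure of {D}: D → A, C applies, adding A, C. So (D)⁺ = {A, C, D}.
The closure contains neither all of S1 = {B, D} nor all of S2 = {A, C, D, E, F, G}, so the common attributes are not a superkey of either fragment. The join is lossy.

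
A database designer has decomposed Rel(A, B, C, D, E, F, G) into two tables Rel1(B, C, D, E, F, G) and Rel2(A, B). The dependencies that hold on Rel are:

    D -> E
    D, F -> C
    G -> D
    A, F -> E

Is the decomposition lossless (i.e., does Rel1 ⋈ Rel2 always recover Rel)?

Common attributes: Rel1 ∩ Rel2 = {B}.
No dependency enlarges {B}, so (B)⁺ = {B}.
The closure contains neither all of Rel1 = {B, C, D, E, F, G} nor all of Rel2 = {A, B}, so the common attributes are not a superkey of either fragment. The join is lossy.

No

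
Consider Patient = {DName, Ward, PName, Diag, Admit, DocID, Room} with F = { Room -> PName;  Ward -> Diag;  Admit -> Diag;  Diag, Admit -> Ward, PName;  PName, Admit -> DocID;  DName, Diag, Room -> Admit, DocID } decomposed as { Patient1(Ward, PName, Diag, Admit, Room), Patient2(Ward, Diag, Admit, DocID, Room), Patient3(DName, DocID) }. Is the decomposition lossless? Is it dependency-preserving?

Lossless test (chase): Rows 1 and 2 agree on Room; apply Room→PName and equate their PName entries. Rows 1 and 2 agree on PName, Admit; apply PName, Admit→DocID and equate their DocID entries. No row becomes fully distinguished — the join is lossy.
Dependency preservation: the restricted closure of {DName, Diag, Room} across the fragments never reaches {Admit, DocID}, so DName, Diag, Room → Admit, DocID cannot be enforced without a join — not preserved.

lossy and not dependency-preserving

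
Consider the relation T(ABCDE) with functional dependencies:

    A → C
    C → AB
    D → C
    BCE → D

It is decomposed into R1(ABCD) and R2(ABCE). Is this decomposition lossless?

No

Common attributes: R1 ∩ R2 = {ABC}.
No dependency enlarges {ABC}, so (ABC)⁺ = {ABC}.
The closure contains neither all of R1 = {ABCD} nor all of R2 = {ABCE}, so the common attributes are not a superkey of either fragment. The join is lossy.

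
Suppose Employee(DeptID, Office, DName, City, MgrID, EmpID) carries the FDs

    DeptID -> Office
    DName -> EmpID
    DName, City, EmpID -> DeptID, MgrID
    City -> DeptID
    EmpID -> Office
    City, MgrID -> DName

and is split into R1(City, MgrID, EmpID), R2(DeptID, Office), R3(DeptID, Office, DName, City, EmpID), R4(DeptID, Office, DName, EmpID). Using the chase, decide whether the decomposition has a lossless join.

Chase test. Columns are DeptID, Office, DName, City, MgrID, EmpID; row i has aⱼ where attribute j ∈ Ri, else bᵢⱼ.
Initial tableau (one row per fragment):
  row 1: b11 b12 b13 a4 a5 a6
  row 2: a1 a2 b23 b24 b25 b26
  row 3: a1 a2 a3 a4 b35 a6
  row 4: a1 a2 a3 b44 b45 a6
Rows 1 and 3 agree on City; apply City→DeptID and equate their DeptID entries.
Rows 1 and 3 agree on EmpID; apply EmpID→Office and equate their Office entries.
No row becomes fully distinguished — the join is lossy.

No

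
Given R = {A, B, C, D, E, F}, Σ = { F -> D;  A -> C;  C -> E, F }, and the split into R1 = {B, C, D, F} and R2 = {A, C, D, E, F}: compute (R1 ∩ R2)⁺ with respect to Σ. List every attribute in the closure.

C, D, E, F

R1 ∩ R2 = {C, D, F}.
C → E, F applies, adding E
Closure: {C, D, E, F}.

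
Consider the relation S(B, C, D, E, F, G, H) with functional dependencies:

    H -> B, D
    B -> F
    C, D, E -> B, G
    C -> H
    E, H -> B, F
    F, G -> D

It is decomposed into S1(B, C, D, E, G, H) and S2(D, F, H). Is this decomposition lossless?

Common attributes: S1 ∩ S2 = {D, H}.
Closure of {D, H}: H → B, D applies, adding B; B → F applies, adding F. So (D, H)⁺ = {B, D, F, H}.
This closure contains every attribute of S2, so S1 ∩ S2 → S2. The join is lossless.

Yes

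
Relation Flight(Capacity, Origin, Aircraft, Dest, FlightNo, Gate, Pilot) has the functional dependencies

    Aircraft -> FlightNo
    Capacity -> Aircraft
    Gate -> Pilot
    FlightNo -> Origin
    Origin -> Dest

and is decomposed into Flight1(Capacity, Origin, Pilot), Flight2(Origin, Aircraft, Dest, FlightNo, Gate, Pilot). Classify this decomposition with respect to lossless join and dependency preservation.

lossy and not dependency-preserving

Lossless test: (Origin, Pilot)⁺ = {Origin, Dest, Pilot}, which is a superkey of neither fragment — lossy.
Dependency preservation: the restricted closure of {Capacity} across the fragments never reaches {Aircraft}, so Capacity → Aircraft cannot be enforced without a join — not preserved.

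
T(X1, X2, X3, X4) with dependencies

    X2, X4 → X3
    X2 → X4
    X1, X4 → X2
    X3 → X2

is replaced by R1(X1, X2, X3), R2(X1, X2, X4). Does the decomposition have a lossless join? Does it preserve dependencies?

lossless and dependency-preserving

Lossless test: (X1, X2)⁺ = {X1, X2, X3, X4}, which contains all of one fragment — lossless.
Dependency preservation: X2, X4 → X3 is not contained in any single fragment, but the restricted closure of its left-hand side across the fragments still reaches the right-hand side; the remaining FDs each lie inside some fragment. All dependencies are preserved.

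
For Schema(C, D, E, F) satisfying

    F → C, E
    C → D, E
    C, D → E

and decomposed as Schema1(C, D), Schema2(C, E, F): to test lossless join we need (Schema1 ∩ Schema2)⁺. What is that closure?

Schema1 ∩ Schema2 = {C}.
C → D, E applies, adding D, E
Closure: {C, D, E}.

C, D, E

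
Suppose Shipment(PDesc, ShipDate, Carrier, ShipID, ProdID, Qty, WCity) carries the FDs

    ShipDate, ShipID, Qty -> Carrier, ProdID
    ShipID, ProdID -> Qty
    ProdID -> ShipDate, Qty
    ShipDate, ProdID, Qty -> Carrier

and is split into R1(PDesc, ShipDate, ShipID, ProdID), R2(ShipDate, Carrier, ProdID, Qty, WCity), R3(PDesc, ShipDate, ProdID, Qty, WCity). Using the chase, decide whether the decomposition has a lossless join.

No

Chase test. Columns are PDesc, ShipDate, Carrier, ShipID, ProdID, Qty, WCity; row i has aⱼ where attribute j ∈ Ri, else bᵢⱼ.
Initial tableau (one row per fragment):
  row 1: a1 a2 b13 a4 a5 b16 b17
  row 2: b21 a2 a3 b24 a5 a6 a7
  row 3: a1 a2 b33 b34 a5 a6 a7
Rows 1 and 2 agree on ProdID; apply ProdID→ShipDate, Qty and equate their ShipDate, Qty entries.
Rows 1 and 2 agree on ShipDate, ProdID, Qty; apply ShipDate, ProdID, Qty→Carrier and equate their Carrier entries.
Rows 1 and 3 agree on ShipDate, ProdID, Qty; apply ShipDate, ProdID, Qty→Carrier and equate their Carrier entries.
No row becomes fully distinguished — the join is lossy.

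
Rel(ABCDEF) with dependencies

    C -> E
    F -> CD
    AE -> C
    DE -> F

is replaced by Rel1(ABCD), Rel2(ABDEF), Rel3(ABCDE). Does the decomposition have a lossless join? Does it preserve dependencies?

lossless and dependency-preserving

Lossless test (chase): Rows 1 and 3 agree on C; apply C→E and equate their E entries. Rows 1 and 2 agree on AE; apply AE→C and equate their C entries. Rows 1 and 2 agree on DE; apply DE→F and equate their F entries. Rows 1 and 3 agree on DE; apply DE→F and equate their F entries. Row 1 is now all distinguished symbols — the join is lossless.
Dependency preservation: F → CD is not contained in any single fragment, but the restricted closure of its left-hand side across the fragments still reaches the right-hand side; the remaining FDs each lie inside some fragment. All dependencies are preserved.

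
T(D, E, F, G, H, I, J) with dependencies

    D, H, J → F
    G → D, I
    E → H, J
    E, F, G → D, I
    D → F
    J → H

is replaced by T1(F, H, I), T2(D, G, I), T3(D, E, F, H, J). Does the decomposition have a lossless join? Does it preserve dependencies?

lossy but dependency-preserving

Lossless test (chase): Rows 2 and 3 agree on D; apply D→F and equate their F entries. No row becomes fully distinguished — the join is lossy.
Dependency preservation: E, F, G → D, I is not contained in any single fragment, but the restricted closure of its left-hand side across the fragments still reaches the right-hand side; the remaining FDs each lie inside some fragment. All dependencies are preserved.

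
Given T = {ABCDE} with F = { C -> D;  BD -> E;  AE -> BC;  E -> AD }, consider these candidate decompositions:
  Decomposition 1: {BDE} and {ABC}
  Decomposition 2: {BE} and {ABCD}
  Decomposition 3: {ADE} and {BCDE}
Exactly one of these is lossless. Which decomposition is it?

Decomposition 3

Decomposition 1: common = {B}, closure = {B} → lossy.
Decomposition 2: common = {B}, closure = {B} → lossy.
Decomposition 3: common = {DE}, closure = {ABCDE} → lossless.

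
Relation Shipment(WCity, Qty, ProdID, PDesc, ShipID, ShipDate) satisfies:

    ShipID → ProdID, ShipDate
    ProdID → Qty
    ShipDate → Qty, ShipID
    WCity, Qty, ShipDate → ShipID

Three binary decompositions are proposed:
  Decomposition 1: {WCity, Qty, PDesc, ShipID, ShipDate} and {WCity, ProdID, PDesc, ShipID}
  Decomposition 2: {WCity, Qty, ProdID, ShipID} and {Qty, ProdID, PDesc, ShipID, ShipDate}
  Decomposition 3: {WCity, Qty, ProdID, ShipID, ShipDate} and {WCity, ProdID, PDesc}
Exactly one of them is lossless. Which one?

Decomposition 1

Decomposition 1: common = {WCity, PDesc, ShipID}, closure = {WCity, Qty, ProdID, PDesc, ShipID, ShipDate} → lossless.
Decomposition 2: common = {Qty, ProdID, ShipID}, closure = {Qty, ProdID, ShipID, ShipDate} → lossy.
Decomposition 3: common = {WCity, ProdID}, closure = {WCity, Qty, ProdID} → lossy.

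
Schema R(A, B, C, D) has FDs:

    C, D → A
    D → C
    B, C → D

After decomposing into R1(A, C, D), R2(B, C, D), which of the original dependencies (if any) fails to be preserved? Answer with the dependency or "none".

C, D → A lies within R1.
D → C lies within R1.
B, C → D lies within R2.
Every dependency is enforceable on the fragments, so the decomposition is dependency-preserving.

none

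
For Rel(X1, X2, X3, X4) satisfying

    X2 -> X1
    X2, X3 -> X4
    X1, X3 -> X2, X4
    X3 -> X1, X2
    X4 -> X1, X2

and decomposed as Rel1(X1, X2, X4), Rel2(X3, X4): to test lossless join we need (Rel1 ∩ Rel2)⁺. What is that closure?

Rel1 ∩ Rel2 = {X4}.
X4 → X1, X2 applies, adding X1, X2
Closure: {X1, X2, X4}.

X1, X2, X4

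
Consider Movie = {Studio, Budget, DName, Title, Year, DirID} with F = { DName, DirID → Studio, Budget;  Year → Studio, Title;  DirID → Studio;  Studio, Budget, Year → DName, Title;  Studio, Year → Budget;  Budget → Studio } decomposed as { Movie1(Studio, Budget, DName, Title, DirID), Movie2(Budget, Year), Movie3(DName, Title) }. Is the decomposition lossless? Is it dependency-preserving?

lossy and not dependency-preserving

Lossless test (chase): Rows 1 and 2 agree on Budget; apply Budget→Studio and equate their Studio entries. No row becomes fully distinguished — the join is lossy.
Dependency preservation: the restricted closure of {Year} across the fragments never reaches {Studio, Title}, so Year → Studio, Title cannot be enforced without a join — not preserved.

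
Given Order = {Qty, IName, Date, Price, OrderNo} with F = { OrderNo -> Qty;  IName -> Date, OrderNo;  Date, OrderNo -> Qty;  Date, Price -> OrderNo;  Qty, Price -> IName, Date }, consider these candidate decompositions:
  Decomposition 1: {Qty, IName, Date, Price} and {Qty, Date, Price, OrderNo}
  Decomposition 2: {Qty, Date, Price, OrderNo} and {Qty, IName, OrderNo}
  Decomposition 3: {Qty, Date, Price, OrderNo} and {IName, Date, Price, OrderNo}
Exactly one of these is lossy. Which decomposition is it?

Decomposition 2

Decomposition 1: common = {Qty, Date, Price}, closure = {Qty, IName, Date, Price, OrderNo} → lossless.
Decomposition 2: common = {Qty, OrderNo}, closure = {Qty, OrderNo} → lossy.
Decomposition 3: common = {Date, Price, OrderNo}, closure = {Qty, IName, Date, Price, OrderNo} → lossless.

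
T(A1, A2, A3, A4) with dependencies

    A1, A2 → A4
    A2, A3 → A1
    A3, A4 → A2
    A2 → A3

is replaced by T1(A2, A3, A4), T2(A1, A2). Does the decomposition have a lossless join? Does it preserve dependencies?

Lossless test: (A2)⁺ = {A1, A2, A3, A4}, which contains all of one fragment — lossless.
Dependency preservation: A1, A2 → A4; A2, A3 → A1 are not contained in any single fragment, but the restricted closure of each left-hand side across the fragments still reaches the right-hand side; the remaining FDs each lie inside some fragment. All dependencies are preserved.

lossless and dependency-preserving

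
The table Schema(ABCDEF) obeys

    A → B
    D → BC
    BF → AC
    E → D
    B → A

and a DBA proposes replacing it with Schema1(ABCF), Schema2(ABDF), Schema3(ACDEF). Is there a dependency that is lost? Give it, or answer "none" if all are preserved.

A → B lies within Schema1.
D → BC: restricted closure across fragments reaches BC.
BF → AC lies within Schema1.
E → D lies within Schema3.
B → A lies within Schema1.
Every dependency is enforceable on the fragments, so the decomposition is dependency-preserving.

none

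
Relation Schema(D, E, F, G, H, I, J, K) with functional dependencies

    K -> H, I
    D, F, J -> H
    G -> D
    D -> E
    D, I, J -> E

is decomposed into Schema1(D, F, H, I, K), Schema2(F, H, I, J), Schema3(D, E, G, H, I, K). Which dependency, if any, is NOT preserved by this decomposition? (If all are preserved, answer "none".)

D, F, J -> H

Check D, F, J → H: no single fragment contains all of {D, F, H, J}, and the restricted closure of {D, F, J} across the fragments never reaches {H}.
K → H, I is preserved.
G → D is preserved.
D → E is preserved.
D, I, J → E is preserved.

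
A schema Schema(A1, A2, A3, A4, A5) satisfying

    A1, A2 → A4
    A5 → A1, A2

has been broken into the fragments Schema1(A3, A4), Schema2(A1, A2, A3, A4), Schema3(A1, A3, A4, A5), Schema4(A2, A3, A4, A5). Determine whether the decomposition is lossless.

Yes

Chase test. Columns are A1, A2, A3, A4, A5; row i has aⱼ where attribute j ∈ Schemai, else bᵢⱼ.
Initial tableau (one row per fragment):
  row 1: b11 b12 a3 a4 b15
  row 2: a1 a2 a3 a4 b25
  row 3: a1 b32 a3 a4 a5
  row 4: b41 a2 a3 a4 a5
Rows 3 and 4 agree on A5; apply A5→A1, A2 and equate their A1, A2 entries.
Row 3 is now all distinguished symbols — the join is lossless.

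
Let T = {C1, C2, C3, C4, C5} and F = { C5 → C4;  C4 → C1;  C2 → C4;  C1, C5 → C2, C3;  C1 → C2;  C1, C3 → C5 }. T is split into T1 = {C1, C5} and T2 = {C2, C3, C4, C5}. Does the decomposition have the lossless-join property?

Common attributes: T1 ∩ T2 = {C5}.
Closure of {C5}: C5 → C4 applies, adding C4; C4 → C1 applies, adding C1; C1, C5 → C2, C3 applies, adding C2, C3. So (C5)⁺ = {C1, C2, C3, C4, C5}.
This closure contains every attribute of T1, so T1 ∩ T2 → T1. The join is lossless.

Yes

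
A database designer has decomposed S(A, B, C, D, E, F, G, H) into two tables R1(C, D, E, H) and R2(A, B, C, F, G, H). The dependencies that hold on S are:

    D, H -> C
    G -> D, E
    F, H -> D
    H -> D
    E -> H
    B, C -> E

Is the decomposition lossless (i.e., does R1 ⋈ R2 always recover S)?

Common attributes: R1 ∩ R2 = {C, H}.
Closure of {C, H}: H → D applies, adding D. So (C, H)⁺ = {C, D, H}.
The closure contains neither all of R1 = {C, D, E, H} nor all of R2 = {A, B, C, F, G, H}, so the common attributes are not a superkey of either fragment. The join is lossy.

No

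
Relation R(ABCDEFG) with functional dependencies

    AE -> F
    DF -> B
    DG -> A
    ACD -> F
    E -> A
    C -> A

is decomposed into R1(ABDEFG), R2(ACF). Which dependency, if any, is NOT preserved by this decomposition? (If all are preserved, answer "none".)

Check ACD → F: no single fragment contains all of {ACDF}, and the restricted closure of {ACD} across the fragments never reaches {F}.
AE → F is preserved.
DF → B is preserved.
DG → A is preserved.
E → A is preserved.
C → A is preserved.

ACD -> F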